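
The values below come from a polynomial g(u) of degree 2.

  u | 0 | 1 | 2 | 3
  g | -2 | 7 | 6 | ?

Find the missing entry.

-5

The 3 known values determine g uniquely (degree ≤ 2).
L_0(3) = (2)·(1)/[(-1)·(-2)] = 1
L_1(3) = (3)·(1)/[(1)·(-1)] = -3
L_2(3) = (3)·(2)/[(2)·(1)] = 3
Sum: (-2)·(1) + 7·(-3) + 6·(3) = -5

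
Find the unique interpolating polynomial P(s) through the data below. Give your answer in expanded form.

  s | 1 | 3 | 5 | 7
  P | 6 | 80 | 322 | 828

P(s) = 2s^3 + 3s^2 - s + 2

Newton's divided differences:
P[1,3] = (80 - 6) / (3 - 1) = 37
P[3,5] = (322 - 80) / (5 - 3) = 121
P[5,7] = (828 - 322) / (7 - 5) = 253
P[1,3,5] = (121 - 37) / (5 - 1) = 21
P[3,5,7] = (253 - 121) / (7 - 3) = 33
P[1,3,5,7] = (33 - 21) / (7 - 1) = 2
P(s) = 6 + 37·(s - 1) + 21·(s - 1)(s - 3) + 2·(s - 1)(s - 3)(s - 5)
Expanding: P(s) = 2s^3 + 3s^2 - s + 2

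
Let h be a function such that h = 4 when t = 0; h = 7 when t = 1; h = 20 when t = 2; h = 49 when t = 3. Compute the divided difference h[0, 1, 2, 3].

1

h[0,1] = (7 - 4) / (1 - 0) = 3
h[1,2] = (20 - 7) / (2 - 1) = 13
h[2,3] = (49 - 20) / (3 - 2) = 29
h[0,1,2] = (13 - 3) / (2 - 0) = 5
h[1,2,3] = (29 - 13) / (3 - 1) = 8
h[0,1,2,3] = (8 - 5) / (3 - 0) = 1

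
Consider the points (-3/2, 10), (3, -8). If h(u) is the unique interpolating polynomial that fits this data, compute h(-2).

Evaluate each Lagrange basis at u = -2:
L_0(-2) = (-5)/[(-9/2)] = 10/9
L_1(-2) = (-1/2)/[(9/2)] = -1/9
Sum: 10·(10/9) + (-8)·(-1/9) = 12

12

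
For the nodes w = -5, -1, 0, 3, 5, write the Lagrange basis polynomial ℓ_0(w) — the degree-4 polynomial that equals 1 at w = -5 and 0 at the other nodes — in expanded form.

ℓ_0(w) = (w + 1)w(w - 3)(w - 5) / [(-4)·(-5)·(-8)·(-10)]
       = (w^4 - 7w^3 + 7w^2 + 15w) / (1600)

ℓ_0(w) = (1/1600)w^4 - (7/1600)w^3 + (7/1600)w^2 + (3/320)w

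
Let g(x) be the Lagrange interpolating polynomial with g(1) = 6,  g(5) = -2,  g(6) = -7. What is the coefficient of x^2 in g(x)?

-3/5

Build the Lagrange basis polynomials:
L_0(x) = (x - 5)(x - 6) / [20] = (1/20)x^2 - (11/20)x + 3/2
L_1(x) = (x - 1)(x - 6) / [-4] = -(1/4)x^2 + (7/4)x - 3/2
L_2(x) = (x - 1)(x - 5) / [5] = (1/5)x^2 - (6/5)x + 1
g(x) = 6·L_0 + (-2)·L_1 + (-7)·L_2
Only the coefficient of x^2 is needed; take it from each L_i and combine:
6·(1/20) + (-2)·(-1/4) + (-7)·(1/5) = -3/5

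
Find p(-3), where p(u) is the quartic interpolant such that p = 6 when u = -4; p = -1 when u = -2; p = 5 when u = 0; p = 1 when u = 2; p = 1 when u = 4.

L_0(-3) = (-1)·(-3)·(-5)·(-7)/[(-2)·(-4)·(-6)·(-8)] = 35/128
L_1(-3) = (1)·(-3)·(-5)·(-7)/[(2)·(-2)·(-4)·(-6)] = 35/32
L_2(-3) = (1)·(-1)·(-5)·(-7)/[(4)·(2)·(-2)·(-4)] = -35/64
L_3(-3) = (1)·(-1)·(-3)·(-7)/[(6)·(4)·(2)·(-2)] = 7/32
L_4(-3) = (1)·(-1)·(-3)·(-5)/[(8)·(6)·(4)·(2)] = -5/128
Sum: 6·(35/128) + (-1)·(35/32) + 5·(-35/64) + 1·(7/32) + 1·(-5/128) = -257/128

-257/128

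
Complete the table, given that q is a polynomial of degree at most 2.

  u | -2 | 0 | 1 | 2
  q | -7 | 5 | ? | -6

The 3 known values determine q uniquely (degree ≤ 2).
Evaluate each Lagrange basis at u = 1:
L_0(1) = (1)·(-1)/[(-2)·(-4)] = -1/8
L_1(1) = (3)·(-1)/[(2)·(-2)] = 3/4
L_2(1) = (3)·(1)/[(4)·(2)] = 3/8
Sum: (-7)·(-1/8) + 5·(3/4) + (-6)·(3/8) = 19/8

19/8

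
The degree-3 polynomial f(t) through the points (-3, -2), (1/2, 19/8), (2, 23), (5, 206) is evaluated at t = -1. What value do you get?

2

Evaluate each Lagrange basis at t = -1:
L_0(-1) = (-3/2)·(-3)·(-6)/[(-7/2)·(-5)·(-8)] = 27/140
L_1(-1) = (2)·(-3)·(-6)/[(7/2)·(-3/2)·(-9/2)] = 32/21
L_2(-1) = (2)·(-3/2)·(-6)/[(5)·(3/2)·(-3)] = -4/5
L_3(-1) = (2)·(-3/2)·(-3)/[(8)·(9/2)·(3)] = 1/12
Sum: (-2)·(27/140) + 19/8·(32/21) + 23·(-4/5) + 206·(1/12) = 2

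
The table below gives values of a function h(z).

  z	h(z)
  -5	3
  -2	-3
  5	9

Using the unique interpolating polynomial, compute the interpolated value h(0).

-23/7

Using Newton's divided-difference form:
h[-5,-2] = (-3 - 3) / (-2 - (-5)) = -2
h[-2,5] = (9 - (-3)) / (5 - (-2)) = 12/7
h[-5,-2,5] = (12/7 - (-2)) / (5 - (-5)) = 13/35
h(0) = 3 + (-2)·(5) + (13/35)·(5)·(2) = -23/7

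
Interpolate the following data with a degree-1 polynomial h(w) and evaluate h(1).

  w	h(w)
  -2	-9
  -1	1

21

L_0(1) = (2)/[(-1)] = -2
L_1(1) = (3)/[(1)] = 3
Sum: (-9)·(-2) + 1·(3) = 21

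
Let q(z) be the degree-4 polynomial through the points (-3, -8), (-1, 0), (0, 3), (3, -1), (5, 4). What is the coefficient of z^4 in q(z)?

Build the Lagrange basis polynomials:
L_0(z) = (z + 1)z(z - 3)(z - 5) / [288] = (1/288)z^4 - (7/288)z^3 + (7/288)z^2 + (5/96)z
L_1(z) = (z + 3)z(z - 3)(z - 5) / [-48] = -(1/48)z^4 + (5/48)z^3 + (3/16)z^2 - (15/16)z
L_2(z) = (z + 3)(z + 1)(z - 3)(z - 5) / [45] = (1/45)z^4 - (4/45)z^3 - (14/45)z^2 + (4/5)z + 1
L_3(z) = (z + 3)(z + 1)z(z - 5) / [-144] = -(1/144)z^4 + (1/144)z^3 + (17/144)z^2 + (5/48)z
L_4(z) = (z + 3)(z + 1)z(z - 3) / [480] = (1/480)z^4 + (1/480)z^3 - (3/160)z^2 - (3/160)z
q(z) = (-8)·L_0 + 0·L_1 + 3·L_2 + (-1)·L_3 + 4·L_4
Only the coefficient of z^4 is needed; take it from each L_i and combine:
(-8)·(1/288) + 0·(-1/48) + 3·(1/45) + (-1)·(-1/144) + 4·(1/480) = 13/240

13/240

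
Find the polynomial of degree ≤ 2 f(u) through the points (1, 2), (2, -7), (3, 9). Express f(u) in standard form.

L_0(u) = (u - 2)(u - 3) / [2] = (1/2)u^2 - (5/2)u + 3
L_1(u) = (u - 1)(u - 3) / [-1] = -u^2 + 4u - 3
L_2(u) = (u - 1)(u - 2) / [2] = (1/2)u^2 - (3/2)u + 1
f(u) = 2·L_0 + (-7)·L_1 + 9·L_2
  2·L_0(u) = u^2 - 5u + 6
  (-7)·L_1(u) = 7u^2 - 28u + 21
  9·L_2(u) = (9/2)u^2 - (27/2)u + 9
Adding term by term: (25/2)u^2 - (93/2)u + 36

f(u) = (25/2)u^2 - (93/2)u + 36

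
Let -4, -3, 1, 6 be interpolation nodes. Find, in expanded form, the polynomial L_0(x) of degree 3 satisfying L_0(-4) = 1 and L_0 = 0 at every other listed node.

L_0(x) = (x + 3)(x - 1)(x - 6) / [(-1)·(-5)·(-10)]
       = (x^3 - 4x^2 - 15x + 18) / (-50)

L_0(x) = -(1/50)x^3 + (2/25)x^2 + (3/10)x - 9/25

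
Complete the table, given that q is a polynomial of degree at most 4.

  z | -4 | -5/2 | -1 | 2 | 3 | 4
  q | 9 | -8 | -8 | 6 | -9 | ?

-314771/6237

The 5 known values determine q uniquely (degree ≤ 4).
L_0(4) = (13/2)·(5)·(2)·(1)/[(-3/2)·(-3)·(-6)·(-7)] = 65/189
L_1(4) = (8)·(5)·(2)·(1)/[(3/2)·(-3/2)·(-9/2)·(-11/2)] = -1280/891
L_2(4) = (8)·(13/2)·(2)·(1)/[(3)·(3/2)·(-3)·(-4)] = 52/27
L_3(4) = (8)·(13/2)·(5)·(1)/[(6)·(9/2)·(3)·(-1)] = -260/81
L_4(4) = (8)·(13/2)·(5)·(2)/[(7)·(11/2)·(4)·(1)] = 260/77
Sum: 9·(65/189) + (-8)·(-1280/891) + (-8)·(52/27) + 6·(-260/81) + (-9)·(260/77) = -314771/6237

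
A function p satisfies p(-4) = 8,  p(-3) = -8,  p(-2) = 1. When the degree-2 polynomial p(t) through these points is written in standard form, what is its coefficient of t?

Build the Lagrange basis polynomials:
L_0(t) = (t + 3)(t + 2) / [2] = (1/2)t^2 + (5/2)t + 3
L_1(t) = (t + 4)(t + 2) / [-1] = -t^2 - 6t - 8
L_2(t) = (t + 4)(t + 3) / [2] = (1/2)t^2 + (7/2)t + 6
p(t) = 8·L_0 + (-8)·L_1 + 1·L_2
Only the coefficient of t is needed; take it from each L_i and combine:
8·(5/2) + (-8)·(-6) + 1·(7/2) = 143/2

143/2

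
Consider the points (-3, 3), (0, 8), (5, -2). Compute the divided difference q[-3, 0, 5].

q[-3,0] = (8 - 3) / (0 - (-3)) = 5/3
q[0,5] = (-2 - 8) / (5 - 0) = -2
q[-3,0,5] = (-2 - 5/3) / (5 - (-3)) = -11/24

-11/24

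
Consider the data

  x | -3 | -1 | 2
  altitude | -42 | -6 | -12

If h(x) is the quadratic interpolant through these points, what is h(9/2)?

-72

Evaluate each Lagrange basis at x = 9/2:
L_0(9/2) = (11/2)·(5/2)/[(-2)·(-5)] = 11/8
L_1(9/2) = (15/2)·(5/2)/[(2)·(-3)] = -25/8
L_2(9/2) = (15/2)·(11/2)/[(5)·(3)] = 11/4
Sum: (-42)·(11/8) + (-6)·(-25/8) + (-12)·(11/4) = -72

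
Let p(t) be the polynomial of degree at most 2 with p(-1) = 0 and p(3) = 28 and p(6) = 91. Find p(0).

Using Newton's divided-difference form:
p[-1,3] = (28 - 0) / (3 - (-1)) = 7
p[3,6] = (91 - 28) / (6 - 3) = 21
p[-1,3,6] = (21 - 7) / (6 - (-1)) = 2
p(0) = 0 + 7·(1) + 2·(1)·(-3) = 1

1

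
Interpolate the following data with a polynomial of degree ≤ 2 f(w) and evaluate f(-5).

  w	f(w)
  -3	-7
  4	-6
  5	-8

-339/28

Using Newton's divided-difference form:
f[-3,4] = (-6 - (-7)) / (4 - (-3)) = 1/7
f[4,5] = (-8 - (-6)) / (5 - 4) = -2
f[-3,4,5] = (-2 - 1/7) / (5 - (-3)) = -15/56
f(-5) = -7 + (1/7)·(-2) + (-15/56)·(-2)·(-9) = -339/28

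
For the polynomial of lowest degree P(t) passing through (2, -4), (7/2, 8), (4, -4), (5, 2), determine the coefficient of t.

444

Build the Lagrange basis polynomials:
L_0(t) = (t - 7/2)(t - 4)(t - 5) / [-9] = -(1/9)t^3 + (25/18)t^2 - (103/18)t + 70/9
L_1(t) = (t - 2)(t - 4)(t - 5) / [9/8] = (8/9)t^3 - (88/9)t^2 + (304/9)t - 320/9
L_2(t) = (t - 2)(t - 7/2)(t - 5) / [-1] = -t^3 + (21/2)t^2 - (69/2)t + 35
L_3(t) = (t - 2)(t - 7/2)(t - 4) / [9/2] = (2/9)t^3 - (19/9)t^2 + (58/9)t - 56/9
P(t) = (-4)·L_0 + 8·L_1 + (-4)·L_2 + 2·L_3
Only the coefficient of t is needed; take it from each L_i and combine:
(-4)·(-103/18) + 8·(304/9) + (-4)·(-69/2) + 2·(58/9) = 444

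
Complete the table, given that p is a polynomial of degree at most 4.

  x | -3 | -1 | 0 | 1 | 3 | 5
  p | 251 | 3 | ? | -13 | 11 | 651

The 5 known values determine p uniquely (degree ≤ 4).
Evaluate each Lagrange basis at x = 0:
L_0(0) = (1)·(-1)·(-3)·(-5)/[(-2)·(-4)·(-6)·(-8)] = -5/128
L_1(0) = (3)·(-1)·(-3)·(-5)/[(2)·(-2)·(-4)·(-6)] = 15/32
L_2(0) = (3)·(1)·(-3)·(-5)/[(4)·(2)·(-2)·(-4)] = 45/64
L_3(0) = (3)·(1)·(-1)·(-5)/[(6)·(4)·(2)·(-2)] = -5/32
L_4(0) = (3)·(1)·(-1)·(-3)/[(8)·(6)·(4)·(2)] = 3/128
Sum: 251·(-5/128) + 3·(15/32) + (-13)·(45/64) + 11·(-5/32) + 651·(3/128) = -4

-4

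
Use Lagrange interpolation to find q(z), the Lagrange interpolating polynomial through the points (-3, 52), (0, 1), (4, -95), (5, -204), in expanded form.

Build the Lagrange basis polynomials:
L_0(z) = z(z - 4)(z - 5) / [-168] = -(1/168)z^3 + (3/56)z^2 - (5/42)z
L_1(z) = (z + 3)(z - 4)(z - 5) / [60] = (1/60)z^3 - (1/10)z^2 - (7/60)z + 1
L_2(z) = (z + 3)z(z - 5) / [-28] = -(1/28)z^3 + (1/14)z^2 + (15/28)z
L_3(z) = (z + 3)z(z - 4) / [40] = (1/40)z^3 - (1/40)z^2 - (3/10)z
q(z) = 52·L_0 + 1·L_1 + (-95)·L_2 + (-204)·L_3
  52·L_0(z) = -(13/42)z^3 + (39/14)z^2 - (130/21)z
  1·L_1(z) = (1/60)z^3 - (1/10)z^2 - (7/60)z + 1
  (-95)·L_2(z) = (95/28)z^3 - (95/14)z^2 - (1425/28)z
  (-204)·L_3(z) = -(51/10)z^3 + (51/10)z^2 + (306/5)z
Adding term by term: -2z^3 + z^2 + 4z + 1

q(z) = -2z^3 + z^2 + 4z + 1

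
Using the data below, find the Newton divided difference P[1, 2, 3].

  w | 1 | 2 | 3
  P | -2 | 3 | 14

P[1,2] = (3 - (-2)) / (2 - 1) = 5
P[2,3] = (14 - 3) / (3 - 2) = 11
P[1,2,3] = (11 - 5) / (3 - 1) = 3

3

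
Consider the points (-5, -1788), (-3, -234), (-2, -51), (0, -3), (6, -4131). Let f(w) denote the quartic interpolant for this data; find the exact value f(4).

Using Newton's divided-difference form:
f[-5,-3] = (-234 - (-1788)) / (-3 - (-5)) = 777
f[-3,-2] = (-51 - (-234)) / (-2 - (-3)) = 183
f[-2,0] = (-3 - (-51)) / (0 - (-2)) = 24
f[0,6] = (-4131 - (-3)) / (6 - 0) = -688
f[-5,-3,-2] = (183 - 777) / (-2 - (-5)) = -198
f[-3,-2,0] = (24 - 183) / (0 - (-3)) = -53
f[-2,0,6] = (-688 - 24) / (6 - (-2)) = -89
f[-5,-3,-2,0] = (-53 - (-198)) / (0 - (-5)) = 29
f[-3,-2,0,6] = (-89 - (-53)) / (6 - (-3)) = -4
f[-5,-3,-2,0,6] = (-4 - 29) / (6 - (-5)) = -3
f(4) = -1788 + 777·(9) + (-198)·(9)·(7) + 29·(9)·(7)·(6) + (-3)·(9)·(7)·(6)·(4) = -843

-843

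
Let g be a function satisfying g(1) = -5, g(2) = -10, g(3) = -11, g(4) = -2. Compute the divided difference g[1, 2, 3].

2

g[1,2] = (-10 - (-5)) / (2 - 1) = -5
g[2,3] = (-11 - (-10)) / (3 - 2) = -1
g[1,2,3] = (-1 - (-5)) / (3 - 1) = 2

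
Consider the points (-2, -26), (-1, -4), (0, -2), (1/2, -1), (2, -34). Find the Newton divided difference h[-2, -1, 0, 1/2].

h[-2,-1] = (-4 - (-26)) / (-1 - (-2)) = 22
h[-1,0] = (-2 - (-4)) / (0 - (-1)) = 2
h[0,1/2] = (-1 - (-2)) / (1/2 - 0) = 2
h[-2,-1,0] = (2 - 22) / (0 - (-2)) = -10
h[-1,0,1/2] = (2 - 2) / (1/2 - (-1)) = 0
h[-2,-1,0,1/2] = (0 - (-10)) / (1/2 - (-2)) = 4

4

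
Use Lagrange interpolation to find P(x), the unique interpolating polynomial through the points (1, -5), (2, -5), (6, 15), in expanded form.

L_0(x) = (x - 2)(x - 6) / [5] = (1/5)x^2 - (8/5)x + 12/5
L_1(x) = (x - 1)(x - 6) / [-4] = -(1/4)x^2 + (7/4)x - 3/2
L_2(x) = (x - 1)(x - 2) / [20] = (1/20)x^2 - (3/20)x + 1/10
P(x) = (-5)·L_0 + (-5)·L_1 + 15·L_2
  (-5)·L_0(x) = -x^2 + 8x - 12
  (-5)·L_1(x) = (5/4)x^2 - (35/4)x + 15/2
  15·L_2(x) = (3/4)x^2 - (9/4)x + 3/2
Adding term by term: x^2 - 3x - 3

P(x) = x^2 - 3x - 3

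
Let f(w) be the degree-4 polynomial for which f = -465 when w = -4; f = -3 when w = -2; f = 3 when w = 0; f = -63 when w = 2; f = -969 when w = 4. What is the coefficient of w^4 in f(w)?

The leading coefficient equals the top divided difference f[-4,-2,0,2,4].
f[-4,-2] = (-3 - (-465)) / (-2 - (-4)) = 231
f[-2,0] = (3 - (-3)) / (0 - (-2)) = 3
f[0,2] = (-63 - 3) / (2 - 0) = -33
f[2,4] = (-969 - (-63)) / (4 - 2) = -453
f[-4,-2,0] = (3 - 231) / (0 - (-4)) = -57
f[-2,0,2] = (-33 - 3) / (2 - (-2)) = -9
f[0,2,4] = (-453 - (-33)) / (4 - 0) = -105
f[-4,-2,0,2] = (-9 - (-57)) / (2 - (-4)) = 8
f[-2,0,2,4] = (-105 - (-9)) / (4 - (-2)) = -16
f[-4,-2,0,2,4] = (-16 - 8) / (4 - (-4)) = -3

-3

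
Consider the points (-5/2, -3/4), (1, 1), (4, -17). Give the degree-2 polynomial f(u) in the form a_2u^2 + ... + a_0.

f(u) = -u^2 - u + 3

Build the Lagrange basis polynomials:
L_0(u) = (u - 1)(u - 4) / [91/4] = (4/91)u^2 - (20/91)u + 16/91
L_1(u) = (u + 5/2)(u - 4) / [-21/2] = -(2/21)u^2 + (1/7)u + 20/21
L_2(u) = (u + 5/2)(u - 1) / [39/2] = (2/39)u^2 + (1/13)u - 5/39
f(u) = (-3/4)·L_0 + 1·L_1 + (-17)·L_2
  (-3/4)·L_0(u) = -(3/91)u^2 + (15/91)u - 12/91
  1·L_1(u) = -(2/21)u^2 + (1/7)u + 20/21
  (-17)·L_2(u) = -(34/39)u^2 - (17/13)u + 85/39
Adding term by term: -u^2 - u + 3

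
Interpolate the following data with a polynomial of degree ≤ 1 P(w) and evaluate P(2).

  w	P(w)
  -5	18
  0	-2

L_0(2) = (2)/[(-5)] = -2/5
L_1(2) = (7)/[(5)] = 7/5
Sum: 18·(-2/5) + (-2)·(7/5) = -10

-10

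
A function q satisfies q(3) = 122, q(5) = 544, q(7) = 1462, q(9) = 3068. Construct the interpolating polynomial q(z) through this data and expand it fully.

q(z) = 4z^3 + 2z^2 - z - 1

Newton's divided differences:
q[3,5] = (544 - 122) / (5 - 3) = 211
q[5,7] = (1462 - 544) / (7 - 5) = 459
q[7,9] = (3068 - 1462) / (9 - 7) = 803
q[3,5,7] = (459 - 211) / (7 - 3) = 62
q[5,7,9] = (803 - 459) / (9 - 5) = 86
q[3,5,7,9] = (86 - 62) / (9 - 3) = 4
q(z) = 122 + 211·(z - 3) + 62·(z - 3)(z - 5) + 4·(z - 3)(z - 5)(z - 7)
Expanding: q(z) = 4z^3 + 2z^2 - z - 1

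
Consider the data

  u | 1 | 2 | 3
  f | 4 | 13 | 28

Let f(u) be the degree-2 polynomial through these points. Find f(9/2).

247/4

L_0(9/2) = (5/2)·(3/2)/[(-1)·(-2)] = 15/8
L_1(9/2) = (7/2)·(3/2)/[(1)·(-1)] = -21/4
L_2(9/2) = (7/2)·(5/2)/[(2)·(1)] = 35/8
Sum: 4·(15/8) + 13·(-21/4) + 28·(35/8) = 247/4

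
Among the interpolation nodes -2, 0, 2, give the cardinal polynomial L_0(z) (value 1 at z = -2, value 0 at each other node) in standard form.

L_0(z) = z(z - 2) / [(-2)·(-4)]
       = (z^2 - 2z) / (8)

L_0(z) = (1/8)z^2 - (1/4)z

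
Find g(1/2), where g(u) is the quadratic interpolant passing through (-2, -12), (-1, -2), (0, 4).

11/2

Evaluate each Lagrange basis at u = 1/2:
L_0(1/2) = (3/2)·(1/2)/[(-1)·(-2)] = 3/8
L_1(1/2) = (5/2)·(1/2)/[(1)·(-1)] = -5/4
L_2(1/2) = (5/2)·(3/2)/[(2)·(1)] = 15/8
Sum: (-12)·(3/8) + (-2)·(-5/4) + 4·(15/8) = 11/2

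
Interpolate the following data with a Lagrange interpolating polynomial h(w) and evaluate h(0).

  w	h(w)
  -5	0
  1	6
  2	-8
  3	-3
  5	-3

4817/112

L_0(0) = (-1)·(-2)·(-3)·(-5)/[(-6)·(-7)·(-8)·(-10)] = 1/112
L_1(0) = (5)·(-2)·(-3)·(-5)/[(6)·(-1)·(-2)·(-4)] = 25/8
L_2(0) = (5)·(-1)·(-3)·(-5)/[(7)·(1)·(-1)·(-3)] = -25/7
L_3(0) = (5)·(-1)·(-2)·(-5)/[(8)·(2)·(1)·(-2)] = 25/16
L_4(0) = (5)·(-1)·(-2)·(-3)/[(10)·(4)·(3)·(2)] = -1/8
Sum: 0 + 6·(25/8) + (-8)·(-25/7) + (-3)·(25/16) + (-3)·(-1/8) = 4817/112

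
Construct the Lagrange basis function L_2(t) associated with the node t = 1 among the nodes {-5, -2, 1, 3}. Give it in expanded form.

L_2(t) = -(1/36)t^3 - (1/9)t^2 + (11/36)t + 5/6

L_2(t) = (t + 5)(t + 2)(t - 3) / [(6)·(3)·(-2)]
       = (t^3 + 4t^2 - 11t - 30) / (-36)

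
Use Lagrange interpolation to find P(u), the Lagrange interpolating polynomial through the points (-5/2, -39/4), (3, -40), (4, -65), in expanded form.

L_0(u) = (u - 3)(u - 4) / [143/4] = (4/143)u^2 - (28/143)u + 48/143
L_1(u) = (u + 5/2)(u - 4) / [-11/2] = -(2/11)u^2 + (3/11)u + 20/11
L_2(u) = (u + 5/2)(u - 3) / [13/2] = (2/13)u^2 - (1/13)u - 15/13
P(u) = (-39/4)·L_0 + (-40)·L_1 + (-65)·L_2
  (-39/4)·L_0(u) = -(3/11)u^2 + (21/11)u - 36/11
  (-40)·L_1(u) = (80/11)u^2 - (120/11)u - 800/11
  (-65)·L_2(u) = -10u^2 + 5u + 75
Adding term by term: -3u^2 - 4u - 1

P(u) = -3u^2 - 4u - 1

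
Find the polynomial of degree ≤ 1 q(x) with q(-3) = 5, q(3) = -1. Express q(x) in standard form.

Build the Lagrange basis polynomials:
L_0(x) = (x - 3) / [-6] = -(1/6)x + 1/2
L_1(x) = (x + 3) / [6] = (1/6)x + 1/2
q(x) = 5·L_0 + (-1)·L_1
  5·L_0(x) = -(5/6)x + 5/2
  (-1)·L_1(x) = -(1/6)x - 1/2
Adding term by term: -x + 2

q(x) = -x + 2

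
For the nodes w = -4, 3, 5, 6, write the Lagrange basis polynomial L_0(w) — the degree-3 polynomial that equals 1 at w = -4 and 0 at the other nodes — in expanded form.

L_0(w) = (w - 3)(w - 5)(w - 6) / [(-7)·(-9)·(-10)]
       = (w^3 - 14w^2 + 63w - 90) / (-630)

L_0(w) = -(1/630)w^3 + (1/45)w^2 - (1/10)w + 1/7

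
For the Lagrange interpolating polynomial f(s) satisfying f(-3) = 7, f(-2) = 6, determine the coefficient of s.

-1

The leading coefficient equals the top divided difference f[-3,-2].
f[-3,-2] = (6 - 7) / (-2 - (-3)) = -1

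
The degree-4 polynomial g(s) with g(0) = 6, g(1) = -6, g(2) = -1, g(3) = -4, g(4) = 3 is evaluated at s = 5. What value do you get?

Evaluate each Lagrange basis at s = 5:
L_0(5) = (4)·(3)·(2)·(1)/[(-1)·(-2)·(-3)·(-4)] = 1
L_1(5) = (5)·(3)·(2)·(1)/[(1)·(-1)·(-2)·(-3)] = -5
L_2(5) = (5)·(4)·(2)·(1)/[(2)·(1)·(-1)·(-2)] = 10
L_3(5) = (5)·(4)·(3)·(1)/[(3)·(2)·(1)·(-1)] = -10
L_4(5) = (5)·(4)·(3)·(2)/[(4)·(3)·(2)·(1)] = 5
Sum: 6·(1) + (-6)·(-5) + (-1)·(10) + (-4)·(-10) + 3·(5) = 81

81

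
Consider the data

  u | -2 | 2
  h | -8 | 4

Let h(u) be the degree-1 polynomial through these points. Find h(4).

10

L_0(4) = (2)/[(-4)] = -1/2
L_1(4) = (6)/[(4)] = 3/2
Sum: (-8)·(-1/2) + 4·(3/2) = 10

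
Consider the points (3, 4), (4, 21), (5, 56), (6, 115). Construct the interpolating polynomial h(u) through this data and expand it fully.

Build the Lagrange basis polynomials:
L_0(u) = (u - 4)(u - 5)(u - 6) / [-6] = -(1/6)u^3 + (5/2)u^2 - (37/3)u + 20
L_1(u) = (u - 3)(u - 5)(u - 6) / [2] = (1/2)u^3 - 7u^2 + (63/2)u - 45
L_2(u) = (u - 3)(u - 4)(u - 6) / [-2] = -(1/2)u^3 + (13/2)u^2 - 27u + 36
L_3(u) = (u - 3)(u - 4)(u - 5) / [6] = (1/6)u^3 - 2u^2 + (47/6)u - 10
h(u) = 4·L_0 + 21·L_1 + 56·L_2 + 115·L_3
  4·L_0(u) = -(2/3)u^3 + 10u^2 - (148/3)u + 80
  21·L_1(u) = (21/2)u^3 - 147u^2 + (1323/2)u - 945
  56·L_2(u) = -28u^3 + 364u^2 - 1512u + 2016
  115·L_3(u) = (115/6)u^3 - 230u^2 + (5405/6)u - 1150
Adding term by term: u^3 - 3u^2 + u + 1

h(u) = u^3 - 3u^2 + u + 1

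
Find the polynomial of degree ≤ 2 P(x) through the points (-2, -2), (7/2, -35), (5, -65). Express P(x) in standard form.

P(x) = -2x^2 - 3x

Newton's divided differences:
P[-2,7/2] = (-35 - (-2)) / (7/2 - (-2)) = -6
P[7/2,5] = (-65 - (-35)) / (5 - 7/2) = -20
P[-2,7/2,5] = (-20 - (-6)) / (5 - (-2)) = -2
P(x) = -2 + (-6)·(x + 2) + (-2)·(x + 2)(x - 7/2)
Expanding: P(x) = -2x^2 - 3x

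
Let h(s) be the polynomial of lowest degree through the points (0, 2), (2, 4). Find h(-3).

-1

L_0(-3) = (-5)/[(-2)] = 5/2
L_1(-3) = (-3)/[(2)] = -3/2
Sum: 2·(5/2) + 4·(-3/2) = -1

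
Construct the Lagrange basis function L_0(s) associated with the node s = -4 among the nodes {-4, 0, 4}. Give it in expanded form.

L_0(s) = (1/32)s^2 - (1/8)s

L_0(s) = s(s - 4) / [(-4)·(-8)]
       = (s^2 - 4s) / (32)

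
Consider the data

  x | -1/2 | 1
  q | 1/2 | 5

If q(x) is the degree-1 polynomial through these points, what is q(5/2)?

19/2

L_0(5/2) = (3/2)/[(-3/2)] = -1
L_1(5/2) = (3)/[(3/2)] = 2
Sum: 1/2·(-1) + 5·(2) = 19/2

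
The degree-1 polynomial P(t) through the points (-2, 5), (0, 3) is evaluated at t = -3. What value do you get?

L_0(-3) = (-3)/[(-2)] = 3/2
L_1(-3) = (-1)/[(2)] = -1/2
Sum: 5·(3/2) + 3·(-1/2) = 6

6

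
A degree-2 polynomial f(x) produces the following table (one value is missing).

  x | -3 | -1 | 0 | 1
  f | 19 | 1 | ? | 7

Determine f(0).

1

The 3 known values determine f uniquely (degree ≤ 2).
Evaluate each Lagrange basis at x = 0:
L_0(0) = (1)·(-1)/[(-2)·(-4)] = -1/8
L_1(0) = (3)·(-1)/[(2)·(-2)] = 3/4
L_2(0) = (3)·(1)/[(4)·(2)] = 3/8
Sum: 19·(-1/8) + 1·(3/4) + 7·(3/8) = 1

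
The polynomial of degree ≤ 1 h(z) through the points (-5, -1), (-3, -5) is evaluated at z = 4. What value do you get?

Evaluate each Lagrange basis at z = 4:
L_0(4) = (7)/[(-2)] = -7/2
L_1(4) = (9)/[(2)] = 9/2
Sum: (-1)·(-7/2) + (-5)·(9/2) = -19

-19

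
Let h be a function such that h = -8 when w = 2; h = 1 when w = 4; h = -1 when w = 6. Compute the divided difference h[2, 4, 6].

h[2,4] = (1 - (-8)) / (4 - 2) = 9/2
h[4,6] = (-1 - 1) / (6 - 4) = -1
h[2,4,6] = (-1 - 9/2) / (6 - 2) = -11/8

-11/8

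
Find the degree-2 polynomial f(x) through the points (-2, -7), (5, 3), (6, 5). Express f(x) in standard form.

Build the Lagrange basis polynomials:
L_0(x) = (x - 5)(x - 6) / [56] = (1/56)x^2 - (11/56)x + 15/28
L_1(x) = (x + 2)(x - 6) / [-7] = -(1/7)x^2 + (4/7)x + 12/7
L_2(x) = (x + 2)(x - 5) / [8] = (1/8)x^2 - (3/8)x - 5/4
f(x) = (-7)·L_0 + 3·L_1 + 5·L_2
  (-7)·L_0(x) = -(1/8)x^2 + (11/8)x - 15/4
  3·L_1(x) = -(3/7)x^2 + (12/7)x + 36/7
  5·L_2(x) = (5/8)x^2 - (15/8)x - 25/4
Adding term by term: (1/14)x^2 + (17/14)x - 34/7

f(x) = (1/14)x^2 + (17/14)x - 34/7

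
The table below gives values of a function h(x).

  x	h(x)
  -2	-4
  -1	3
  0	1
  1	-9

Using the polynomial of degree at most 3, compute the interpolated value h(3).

-49

Using Newton's divided-difference form:
h[-2,-1] = (3 - (-4)) / (-1 - (-2)) = 7
h[-1,0] = (1 - 3) / (0 - (-1)) = -2
h[0,1] = (-9 - 1) / (1 - 0) = -10
h[-2,-1,0] = (-2 - 7) / (0 - (-2)) = -9/2
h[-1,0,1] = (-10 - (-2)) / (1 - (-1)) = -4
h[-2,-1,0,1] = (-4 - (-9/2)) / (1 - (-2)) = 1/6
h(3) = -4 + 7·(5) + (-9/2)·(5)·(4) + (1/6)·(5)·(4)·(3) = -49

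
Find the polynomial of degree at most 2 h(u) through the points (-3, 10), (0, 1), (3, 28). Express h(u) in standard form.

Newton's divided differences:
h[-3,0] = (1 - 10) / (0 - (-3)) = -3
h[0,3] = (28 - 1) / (3 - 0) = 9
h[-3,0,3] = (9 - (-3)) / (3 - (-3)) = 2
h(u) = 10 + (-3)·(u + 3) + 2·(u + 3)u
Expanding: h(u) = 2u^2 + 3u + 1

h(u) = 2u^2 + 3u + 1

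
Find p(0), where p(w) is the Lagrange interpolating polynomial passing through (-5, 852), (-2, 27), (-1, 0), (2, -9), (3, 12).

-3

L_0(0) = (2)·(1)·(-2)·(-3)/[(-3)·(-4)·(-7)·(-8)] = 1/56
L_1(0) = (5)·(1)·(-2)·(-3)/[(3)·(-1)·(-4)·(-5)] = -1/2
L_2(0) = (5)·(2)·(-2)·(-3)/[(4)·(1)·(-3)·(-4)] = 5/4
L_3(0) = (5)·(2)·(1)·(-3)/[(7)·(4)·(3)·(-1)] = 5/14
L_4(0) = (5)·(2)·(1)·(-2)/[(8)·(5)·(4)·(1)] = -1/8
Sum: 852·(1/56) + 27·(-1/2) + 0 + (-9)·(5/14) + 12·(-1/8) = -3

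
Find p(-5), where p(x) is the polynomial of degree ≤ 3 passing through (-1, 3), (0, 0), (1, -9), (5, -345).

L_0(-5) = (-5)·(-6)·(-10)/[(-1)·(-2)·(-6)] = 25
L_1(-5) = (-4)·(-6)·(-10)/[(1)·(-1)·(-5)] = -48
L_2(-5) = (-4)·(-5)·(-10)/[(2)·(1)·(-4)] = 25
L_3(-5) = (-4)·(-5)·(-6)/[(6)·(5)·(4)] = -1
Sum: 3·(25) + 0 + (-9)·(25) + (-345)·(-1) = 195

195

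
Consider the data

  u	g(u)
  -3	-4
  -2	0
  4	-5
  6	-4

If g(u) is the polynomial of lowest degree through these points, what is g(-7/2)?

Using Newton's divided-difference form:
g[-3,-2] = (0 - (-4)) / (-2 - (-3)) = 4
g[-2,4] = (-5 - 0) / (4 - (-2)) = -5/6
g[4,6] = (-4 - (-5)) / (6 - 4) = 1/2
g[-3,-2,4] = (-5/6 - 4) / (4 - (-3)) = -29/42
g[-2,4,6] = (1/2 - (-5/6)) / (6 - (-2)) = 1/6
g[-3,-2,4,6] = (1/6 - (-29/42)) / (6 - (-3)) = 2/21
g(-7/2) = -4 + 4·(-1/2) + (-29/42)·(-1/2)·(-3/2) + (2/21)·(-1/2)·(-3/2)·(-15/2) = -395/56

-395/56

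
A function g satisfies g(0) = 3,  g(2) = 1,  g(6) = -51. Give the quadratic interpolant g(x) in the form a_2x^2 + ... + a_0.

L_0(x) = (x - 2)(x - 6) / [12] = (1/12)x^2 - (2/3)x + 1
L_1(x) = x(x - 6) / [-8] = -(1/8)x^2 + (3/4)x
L_2(x) = x(x - 2) / [24] = (1/24)x^2 - (1/12)x
g(x) = 3·L_0 + 1·L_1 + (-51)·L_2
  3·L_0(x) = (1/4)x^2 - 2x + 3
  1·L_1(x) = -(1/8)x^2 + (3/4)x
  (-51)·L_2(x) = -(17/8)x^2 + (17/4)x
Adding term by term: -2x^2 + 3x + 3

g(x) = -2x^2 + 3x + 3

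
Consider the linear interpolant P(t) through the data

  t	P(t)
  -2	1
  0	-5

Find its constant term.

-5

L_0(t) = t / [-2] = -(1/2)t
L_1(t) = (t + 2) / [2] = (1/2)t + 1
P(t) = 1·L_0 + (-5)·L_1
Only the constant term is needed; take it from each L_i and combine:
1·(0) + (-5)·(1) = -5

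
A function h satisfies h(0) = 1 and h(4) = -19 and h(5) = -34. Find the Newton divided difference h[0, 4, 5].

-2

h[0,4] = (-19 - 1) / (4 - 0) = -5
h[4,5] = (-34 - (-19)) / (5 - 4) = -15
h[0,4,5] = (-15 - (-5)) / (5 - 0) = -2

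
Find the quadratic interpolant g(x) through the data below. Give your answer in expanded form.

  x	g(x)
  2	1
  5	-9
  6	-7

g(x) = (4/3)x^2 - (38/3)x + 21

Newton's divided differences:
g[2,5] = (-9 - 1) / (5 - 2) = -10/3
g[5,6] = (-7 - (-9)) / (6 - 5) = 2
g[2,5,6] = (2 - (-10/3)) / (6 - 2) = 4/3
g(x) = 1 + (-10/3)·(x - 2) + (4/3)·(x - 2)(x - 5)
Expanding: g(x) = (4/3)x^2 - (38/3)x + 21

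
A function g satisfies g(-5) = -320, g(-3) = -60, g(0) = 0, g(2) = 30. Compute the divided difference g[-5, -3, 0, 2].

3

g[-5,-3] = (-60 - (-320)) / (-3 - (-5)) = 130
g[-3,0] = (0 - (-60)) / (0 - (-3)) = 20
g[0,2] = (30 - 0) / (2 - 0) = 15
g[-5,-3,0] = (20 - 130) / (0 - (-5)) = -22
g[-3,0,2] = (15 - 20) / (2 - (-3)) = -1
g[-5,-3,0,2] = (-1 - (-22)) / (2 - (-5)) = 3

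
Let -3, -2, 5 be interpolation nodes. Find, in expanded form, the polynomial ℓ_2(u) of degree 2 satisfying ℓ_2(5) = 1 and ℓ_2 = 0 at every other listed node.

ℓ_2(u) = (1/56)u^2 + (5/56)u + 3/28

ℓ_2(u) = (u + 3)(u + 2) / [(8)·(7)]
       = (u^2 + 5u + 6) / (56)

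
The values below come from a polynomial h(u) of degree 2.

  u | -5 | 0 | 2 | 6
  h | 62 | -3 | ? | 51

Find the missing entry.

-1

The 3 known values determine h uniquely (degree ≤ 2).
L_0(2) = (2)·(-4)/[(-5)·(-11)] = -8/55
L_1(2) = (7)·(-4)/[(5)·(-6)] = 14/15
L_2(2) = (7)·(2)/[(11)·(6)] = 7/33
Sum: 62·(-8/55) + (-3)·(14/15) + 51·(7/33) = -1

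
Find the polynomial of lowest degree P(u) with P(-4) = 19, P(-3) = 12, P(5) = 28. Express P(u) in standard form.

P(u) = u^2 + 3

Build the Lagrange basis polynomials:
L_0(u) = (u + 3)(u - 5) / [9] = (1/9)u^2 - (2/9)u - 5/3
L_1(u) = (u + 4)(u - 5) / [-8] = -(1/8)u^2 + (1/8)u + 5/2
L_2(u) = (u + 4)(u + 3) / [72] = (1/72)u^2 + (7/72)u + 1/6
P(u) = 19·L_0 + 12·L_1 + 28·L_2
  19·L_0(u) = (19/9)u^2 - (38/9)u - 95/3
  12·L_1(u) = -(3/2)u^2 + (3/2)u + 30
  28·L_2(u) = (7/18)u^2 + (49/18)u + 14/3
Adding term by term: u^2 + 3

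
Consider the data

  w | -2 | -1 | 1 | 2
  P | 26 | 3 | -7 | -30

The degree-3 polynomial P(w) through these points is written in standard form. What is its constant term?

Build the Lagrange basis polynomials:
L_0(w) = (w + 1)(w - 1)(w - 2) / [-12] = -(1/12)w^3 + (1/6)w^2 + (1/12)w - 1/6
L_1(w) = (w + 2)(w - 1)(w - 2) / [6] = (1/6)w^3 - (1/6)w^2 - (2/3)w + 2/3
L_2(w) = (w + 2)(w + 1)(w - 2) / [-6] = -(1/6)w^3 - (1/6)w^2 + (2/3)w + 2/3
L_3(w) = (w + 2)(w + 1)(w - 1) / [12] = (1/12)w^3 + (1/6)w^2 - (1/12)w - 1/6
P(w) = 26·L_0 + 3·L_1 + (-7)·L_2 + (-30)·L_3
Only the constant term is needed; take it from each L_i and combine:
26·(-1/6) + 3·(2/3) + (-7)·(2/3) + (-30)·(-1/6) = -2

-2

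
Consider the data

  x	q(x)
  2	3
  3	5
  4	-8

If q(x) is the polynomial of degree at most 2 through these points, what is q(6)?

-79

Evaluate each Lagrange basis at x = 6:
L_0(6) = (3)·(2)/[(-1)·(-2)] = 3
L_1(6) = (4)·(2)/[(1)·(-1)] = -8
L_2(6) = (4)·(3)/[(2)·(1)] = 6
Sum: 3·(3) + 5·(-8) + (-8)·(6) = -79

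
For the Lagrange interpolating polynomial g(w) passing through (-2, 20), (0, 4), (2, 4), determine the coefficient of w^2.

L_0(w) = w(w - 2) / [8] = (1/8)w^2 - (1/4)w
L_1(w) = (w + 2)(w - 2) / [-4] = -(1/4)w^2 + 1
L_2(w) = (w + 2)w / [8] = (1/8)w^2 + (1/4)w
g(w) = 20·L_0 + 4·L_1 + 4·L_2
Only the coefficient of w^2 is needed; take it from each L_i and combine:
20·(1/8) + 4·(-1/4) + 4·(1/8) = 2

2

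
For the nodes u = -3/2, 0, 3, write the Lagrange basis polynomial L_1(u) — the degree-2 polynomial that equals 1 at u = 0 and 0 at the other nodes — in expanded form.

L_1(u) = (u + 3/2)(u - 3) / [(3/2)·(-3)]
       = (u^2 - (3/2)u - 9/2) / (-9/2)

L_1(u) = -(2/9)u^2 + (1/3)u + 1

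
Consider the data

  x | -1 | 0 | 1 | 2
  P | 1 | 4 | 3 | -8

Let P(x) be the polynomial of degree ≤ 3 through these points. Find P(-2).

0

Using Newton's divided-difference form:
P[-1,0] = (4 - 1) / (0 - (-1)) = 3
P[0,1] = (3 - 4) / (1 - 0) = -1
P[1,2] = (-8 - 3) / (2 - 1) = -11
P[-1,0,1] = (-1 - 3) / (1 - (-1)) = -2
P[0,1,2] = (-11 - (-1)) / (2 - 0) = -5
P[-1,0,1,2] = (-5 - (-2)) / (2 - (-1)) = -1
P(-2) = 1 + 3·(-1) + (-2)·(-1)·(-2) + (-1)·(-1)·(-2)·(-3) = 0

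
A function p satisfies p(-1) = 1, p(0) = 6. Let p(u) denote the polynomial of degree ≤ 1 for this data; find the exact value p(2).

16

L_0(2) = (2)/[(-1)] = -2
L_1(2) = (3)/[(1)] = 3
Sum: 1·(-2) + 6·(3) = 16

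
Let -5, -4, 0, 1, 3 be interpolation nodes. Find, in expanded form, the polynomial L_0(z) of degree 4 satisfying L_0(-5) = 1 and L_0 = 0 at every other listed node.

L_0(z) = (1/240)z^4 - (13/240)z^2 + (1/20)z

L_0(z) = (z + 4)z(z - 1)(z - 3) / [(-1)·(-5)·(-6)·(-8)]
       = (z^4 - 13z^2 + 12z) / (240)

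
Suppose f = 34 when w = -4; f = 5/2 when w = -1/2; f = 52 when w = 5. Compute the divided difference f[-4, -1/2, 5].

2

f[-4,-1/2] = (5/2 - 34) / (-1/2 - (-4)) = -9
f[-1/2,5] = (52 - 5/2) / (5 - (-1/2)) = 9
f[-4,-1/2,5] = (9 - (-9)) / (5 - (-4)) = 2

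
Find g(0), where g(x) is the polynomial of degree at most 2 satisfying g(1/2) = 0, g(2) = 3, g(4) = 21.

1

Evaluate each Lagrange basis at x = 0:
L_0(0) = (-2)·(-4)/[(-3/2)·(-7/2)] = 32/21
L_1(0) = (-1/2)·(-4)/[(3/2)·(-2)] = -2/3
L_2(0) = (-1/2)·(-2)/[(7/2)·(2)] = 1/7
Sum: 0 + 3·(-2/3) + 21·(1/7) = 1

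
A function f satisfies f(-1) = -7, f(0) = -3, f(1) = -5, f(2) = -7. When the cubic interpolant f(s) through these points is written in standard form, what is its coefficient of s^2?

-3

L_0(s) = s(s - 1)(s - 2) / [-6] = -(1/6)s^3 + (1/2)s^2 - (1/3)s
L_1(s) = (s + 1)(s - 1)(s - 2) / [2] = (1/2)s^3 - s^2 - (1/2)s + 1
L_2(s) = (s + 1)s(s - 2) / [-2] = -(1/2)s^3 + (1/2)s^2 + s
L_3(s) = (s + 1)s(s - 1) / [6] = (1/6)s^3 - (1/6)s
f(s) = (-7)·L_0 + (-3)·L_1 + (-5)·L_2 + (-7)·L_3
Only the coefficient of s^2 is needed; take it from each L_i and combine:
(-7)·(1/2) + (-3)·(-1) + (-5)·(1/2) + (-7)·(0) = -3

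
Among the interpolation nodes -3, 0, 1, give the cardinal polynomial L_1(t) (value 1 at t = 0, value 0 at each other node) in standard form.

L_1(t) = -(1/3)t^2 - (2/3)t + 1

L_1(t) = (t + 3)(t - 1) / [(3)·(-1)]
       = (t^2 + 2t - 3) / (-3)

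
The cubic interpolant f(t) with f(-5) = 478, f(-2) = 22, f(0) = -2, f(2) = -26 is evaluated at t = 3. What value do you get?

Using Newton's divided-difference form:
f[-5,-2] = (22 - 478) / (-2 - (-5)) = -152
f[-2,0] = (-2 - 22) / (0 - (-2)) = -12
f[0,2] = (-26 - (-2)) / (2 - 0) = -12
f[-5,-2,0] = (-12 - (-152)) / (0 - (-5)) = 28
f[-2,0,2] = (-12 - (-12)) / (2 - (-2)) = 0
f[-5,-2,0,2] = (0 - 28) / (2 - (-5)) = -4
f(3) = 478 + (-152)·(8) + 28·(8)·(5) + (-4)·(8)·(5)·(3) = -98

-98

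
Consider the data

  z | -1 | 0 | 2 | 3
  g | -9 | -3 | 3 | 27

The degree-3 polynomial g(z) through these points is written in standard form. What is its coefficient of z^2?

-3

Build the Lagrange basis polynomials:
L_0(z) = z(z - 2)(z - 3) / [-12] = -(1/12)z^3 + (5/12)z^2 - (1/2)z
L_1(z) = (z + 1)(z - 2)(z - 3) / [6] = (1/6)z^3 - (2/3)z^2 + (1/6)z + 1
L_2(z) = (z + 1)z(z - 3) / [-6] = -(1/6)z^3 + (1/3)z^2 + (1/2)z
L_3(z) = (z + 1)z(z - 2) / [12] = (1/12)z^3 - (1/12)z^2 - (1/6)z
g(z) = (-9)·L_0 + (-3)·L_1 + 3·L_2 + 27·L_3
Only the coefficient of z^2 is needed; take it from each L_i and combine:
(-9)·(5/12) + (-3)·(-2/3) + 3·(1/3) + 27·(-1/12) = -3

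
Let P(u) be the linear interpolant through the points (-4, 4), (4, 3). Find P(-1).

29/8

Evaluate each Lagrange basis at u = -1:
L_0(-1) = (-5)/[(-8)] = 5/8
L_1(-1) = (3)/[(8)] = 3/8
Sum: 4·(5/8) + 3·(3/8) = 29/8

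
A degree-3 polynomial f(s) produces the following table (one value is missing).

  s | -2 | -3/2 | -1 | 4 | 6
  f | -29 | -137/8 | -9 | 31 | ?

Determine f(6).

The 4 known values determine f uniquely (degree ≤ 3).
L_0(6) = (15/2)·(7)·(2)/[(-1/2)·(-1)·(-6)] = -35
L_1(6) = (8)·(7)·(2)/[(1/2)·(-1/2)·(-11/2)] = 896/11
L_2(6) = (8)·(15/2)·(2)/[(1)·(1/2)·(-5)] = -48
L_3(6) = (8)·(15/2)·(7)/[(6)·(11/2)·(5)] = 28/11
Sum: (-29)·(-35) + (-137/8)·(896/11) + (-9)·(-48) + 31·(28/11) = 131

131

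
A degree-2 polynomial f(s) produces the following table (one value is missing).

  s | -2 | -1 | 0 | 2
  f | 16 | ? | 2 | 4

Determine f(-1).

7

The 3 known values determine f uniquely (degree ≤ 2).
Evaluate each Lagrange basis at s = -1:
L_0(-1) = (-1)·(-3)/[(-2)·(-4)] = 3/8
L_1(-1) = (1)·(-3)/[(2)·(-2)] = 3/4
L_2(-1) = (1)·(-1)/[(4)·(2)] = -1/8
Sum: 16·(3/8) + 2·(3/4) + 4·(-1/8) = 7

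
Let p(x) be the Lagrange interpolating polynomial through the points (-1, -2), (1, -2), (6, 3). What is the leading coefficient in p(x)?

1/7

The leading coefficient equals the top divided difference p[-1,1,6].
p[-1,1] = (-2 - (-2)) / (1 - (-1)) = 0
p[1,6] = (3 - (-2)) / (6 - 1) = 1
p[-1,1,6] = (1 - 0) / (6 - (-1)) = 1/7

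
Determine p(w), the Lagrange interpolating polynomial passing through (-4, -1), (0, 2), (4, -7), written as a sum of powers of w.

L_0(w) = w(w - 4) / [32] = (1/32)w^2 - (1/8)w
L_1(w) = (w + 4)(w - 4) / [-16] = -(1/16)w^2 + 1
L_2(w) = (w + 4)w / [32] = (1/32)w^2 + (1/8)w
p(w) = (-1)·L_0 + 2·L_1 + (-7)·L_2
  (-1)·L_0(w) = -(1/32)w^2 + (1/8)w
  2·L_1(w) = -(1/8)w^2 + 2
  (-7)·L_2(w) = -(7/32)w^2 - (7/8)w
Adding term by term: -(3/8)w^2 - (3/4)w + 2

p(w) = -(3/8)w^2 - (3/4)w + 2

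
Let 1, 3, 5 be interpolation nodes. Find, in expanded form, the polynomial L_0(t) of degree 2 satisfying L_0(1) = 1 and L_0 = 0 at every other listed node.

L_0(t) = (t - 3)(t - 5) / [(-2)·(-4)]
       = (t^2 - 8t + 15) / (8)

L_0(t) = (1/8)t^2 - t + 15/8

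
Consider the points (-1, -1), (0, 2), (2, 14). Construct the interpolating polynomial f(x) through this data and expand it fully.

Newton's divided differences:
f[-1,0] = (2 - (-1)) / (0 - (-1)) = 3
f[0,2] = (14 - 2) / (2 - 0) = 6
f[-1,0,2] = (6 - 3) / (2 - (-1)) = 1
f(x) = -1 + 3·(x + 1) + 1·(x + 1)x
Expanding: f(x) = x^2 + 4x + 2

f(x) = x^2 + 4x + 2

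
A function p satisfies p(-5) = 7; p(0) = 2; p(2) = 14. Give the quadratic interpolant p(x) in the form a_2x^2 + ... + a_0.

p(x) = x^2 + 4x + 2

L_0(x) = x(x - 2) / [35] = (1/35)x^2 - (2/35)x
L_1(x) = (x + 5)(x - 2) / [-10] = -(1/10)x^2 - (3/10)x + 1
L_2(x) = (x + 5)x / [14] = (1/14)x^2 + (5/14)x
p(x) = 7·L_0 + 2·L_1 + 14·L_2
  7·L_0(x) = (1/5)x^2 - (2/5)x
  2·L_1(x) = -(1/5)x^2 - (3/5)x + 2
  14·L_2(x) = x^2 + 5x
Adding term by term: x^2 + 4x + 2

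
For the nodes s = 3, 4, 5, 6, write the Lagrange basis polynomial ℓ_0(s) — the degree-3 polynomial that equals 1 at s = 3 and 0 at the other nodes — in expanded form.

ℓ_0(s) = (s - 4)(s - 5)(s - 6) / [(-1)·(-2)·(-3)]
       = (s^3 - 15s^2 + 74s - 120) / (-6)

ℓ_0(s) = -(1/6)s^3 + (5/2)s^2 - (37/3)s + 20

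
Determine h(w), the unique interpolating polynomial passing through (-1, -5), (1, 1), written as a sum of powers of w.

Build the Lagrange basis polynomials:
L_0(w) = (w - 1) / [-2] = -(1/2)w + 1/2
L_1(w) = (w + 1) / [2] = (1/2)w + 1/2
h(w) = (-5)·L_0 + 1·L_1
  (-5)·L_0(w) = (5/2)w - 5/2
  1·L_1(w) = (1/2)w + 1/2
Adding term by term: 3w - 2

h(w) = 3w - 2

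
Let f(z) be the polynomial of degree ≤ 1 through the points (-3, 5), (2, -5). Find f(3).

Evaluate each Lagrange basis at z = 3:
L_0(3) = (1)/[(-5)] = -1/5
L_1(3) = (6)/[(5)] = 6/5
Sum: 5·(-1/5) + (-5)·(6/5) = -7

-7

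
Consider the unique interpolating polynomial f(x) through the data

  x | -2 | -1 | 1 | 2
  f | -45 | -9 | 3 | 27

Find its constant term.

L_0(x) = (x + 1)(x - 1)(x - 2) / [-12] = -(1/12)x^3 + (1/6)x^2 + (1/12)x - 1/6
L_1(x) = (x + 2)(x - 1)(x - 2) / [6] = (1/6)x^3 - (1/6)x^2 - (2/3)x + 2/3
L_2(x) = (x + 2)(x + 1)(x - 2) / [-6] = -(1/6)x^3 - (1/6)x^2 + (2/3)x + 2/3
L_3(x) = (x + 2)(x + 1)(x - 1) / [12] = (1/12)x^3 + (1/6)x^2 - (1/12)x - 1/6
f(x) = (-45)·L_0 + (-9)·L_1 + 3·L_2 + 27·L_3
Only the constant term is needed; take it from each L_i and combine:
(-45)·(-1/6) + (-9)·(2/3) + 3·(2/3) + 27·(-1/6) = -1

-1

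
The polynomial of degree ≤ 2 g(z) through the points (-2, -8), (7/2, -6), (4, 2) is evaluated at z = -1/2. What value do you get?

-254/11

Evaluate each Lagrange basis at z = -1/2:
L_0(-1/2) = (-4)·(-9/2)/[(-11/2)·(-6)] = 6/11
L_1(-1/2) = (3/2)·(-9/2)/[(11/2)·(-1/2)] = 27/11
L_2(-1/2) = (3/2)·(-4)/[(6)·(1/2)] = -2
Sum: (-8)·(6/11) + (-6)·(27/11) + 2·(-2) = -254/11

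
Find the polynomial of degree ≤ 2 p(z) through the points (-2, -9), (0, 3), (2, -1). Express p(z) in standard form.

Build the Lagrange basis polynomials:
L_0(z) = z(z - 2) / [8] = (1/8)z^2 - (1/4)z
L_1(z) = (z + 2)(z - 2) / [-4] = -(1/4)z^2 + 1
L_2(z) = (z + 2)z / [8] = (1/8)z^2 + (1/4)z
p(z) = (-9)·L_0 + 3·L_1 + (-1)·L_2
  (-9)·L_0(z) = -(9/8)z^2 + (9/4)z
  3·L_1(z) = -(3/4)z^2 + 3
  (-1)·L_2(z) = -(1/8)z^2 - (1/4)z
Adding term by term: -2z^2 + 2z + 3

p(z) = -2z^2 + 2z + 3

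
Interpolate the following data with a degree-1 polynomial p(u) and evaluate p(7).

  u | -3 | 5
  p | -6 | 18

L_0(7) = (2)/[(-8)] = -1/4
L_1(7) = (10)/[(8)] = 5/4
Sum: (-6)·(-1/4) + 18·(5/4) = 24

24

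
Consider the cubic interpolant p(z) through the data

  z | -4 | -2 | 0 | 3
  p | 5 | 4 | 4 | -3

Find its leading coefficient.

-71/840

The leading coefficient equals the top divided difference p[-4,-2,0,3].
p[-4,-2] = (4 - 5) / (-2 - (-4)) = -1/2
p[-2,0] = (4 - 4) / (0 - (-2)) = 0
p[0,3] = (-3 - 4) / (3 - 0) = -7/3
p[-4,-2,0] = (0 - (-1/2)) / (0 - (-4)) = 1/8
p[-2,0,3] = (-7/3 - 0) / (3 - (-2)) = -7/15
p[-4,-2,0,3] = (-7/15 - 1/8) / (3 - (-4)) = -71/840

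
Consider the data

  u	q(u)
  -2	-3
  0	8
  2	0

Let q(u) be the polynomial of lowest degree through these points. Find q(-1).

39/8

Using Newton's divided-difference form:
q[-2,0] = (8 - (-3)) / (0 - (-2)) = 11/2
q[0,2] = (0 - 8) / (2 - 0) = -4
q[-2,0,2] = (-4 - 11/2) / (2 - (-2)) = -19/8
q(-1) = -3 + (11/2)·(1) + (-19/8)·(1)·(-1) = 39/8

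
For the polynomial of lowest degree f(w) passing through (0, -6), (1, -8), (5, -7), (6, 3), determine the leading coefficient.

1/4

The leading coefficient equals the top divided difference f[0,1,5,6].
f[0,1] = (-8 - (-6)) / (1 - 0) = -2
f[1,5] = (-7 - (-8)) / (5 - 1) = 1/4
f[5,6] = (3 - (-7)) / (6 - 5) = 10
f[0,1,5] = (1/4 - (-2)) / (5 - 0) = 9/20
f[1,5,6] = (10 - 1/4) / (6 - 1) = 39/20
f[0,1,5,6] = (39/20 - 9/20) / (6 - 0) = 1/4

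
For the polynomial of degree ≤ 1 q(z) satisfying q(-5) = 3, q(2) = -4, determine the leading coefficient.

The leading coefficient equals the top divided difference q[-5,2].
q[-5,2] = (-4 - 3) / (2 - (-5)) = -1

-1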